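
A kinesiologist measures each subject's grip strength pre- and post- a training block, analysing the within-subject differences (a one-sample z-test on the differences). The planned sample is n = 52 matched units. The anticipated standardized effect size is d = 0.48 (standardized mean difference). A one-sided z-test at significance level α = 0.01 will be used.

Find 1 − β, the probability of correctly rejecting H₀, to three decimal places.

Power ≈ 0.872

Noncentrality parameter: δ = d·√n = 0.48 × √52 = 3.4613
One-sided α = 0.01 → critical value z_{0.01} = 2.326.
Power = P(Z > 2.326 − δ) = Φ(1.135) = 0.8718.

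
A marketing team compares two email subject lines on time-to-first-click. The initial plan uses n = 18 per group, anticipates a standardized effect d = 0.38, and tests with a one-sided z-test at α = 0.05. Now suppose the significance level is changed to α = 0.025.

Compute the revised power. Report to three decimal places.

Power ≈ 0.206

δ = d·√(n/2) = 0.38 × √(18/2) = 1.1400 (unchanged). New critical value: z_{0.025} = 1.960.
Revised power = Φ(δ − 1.960) = Φ(-0.820) = 0.2061.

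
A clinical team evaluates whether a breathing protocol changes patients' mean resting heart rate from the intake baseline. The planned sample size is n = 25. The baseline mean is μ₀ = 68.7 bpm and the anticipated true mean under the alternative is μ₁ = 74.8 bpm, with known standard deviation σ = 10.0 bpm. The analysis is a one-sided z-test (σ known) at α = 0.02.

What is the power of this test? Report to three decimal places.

Standardized effect: d = |μ₁ − μ₀| / σ = |74.8 − 68.7| / 10.0 = 0.6100
Noncentrality parameter: δ = d·√n = 0.6100 × √25 = 3.0500
One-sided α = 0.02 → critical value z_{0.02} = 2.054.
Power = P(Z > 2.054 − δ) = Φ(0.996) = 0.8404.

Power ≈ 0.840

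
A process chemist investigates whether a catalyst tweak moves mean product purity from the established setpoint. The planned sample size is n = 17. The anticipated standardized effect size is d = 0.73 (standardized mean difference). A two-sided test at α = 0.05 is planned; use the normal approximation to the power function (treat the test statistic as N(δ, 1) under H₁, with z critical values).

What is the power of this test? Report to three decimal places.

Noncentrality parameter: δ = d·√n = 0.73 × √17 = 3.0099
Critical value for a two-sided test at α = 0.05: z_{α/2} = 1.960.
Power = Φ(δ − 1.960) + Φ(−δ − 1.960) = Φ(1.050) + Φ(-4.970) = 0.8531 + 0.0000 = 0.8531.

Power ≈ 0.853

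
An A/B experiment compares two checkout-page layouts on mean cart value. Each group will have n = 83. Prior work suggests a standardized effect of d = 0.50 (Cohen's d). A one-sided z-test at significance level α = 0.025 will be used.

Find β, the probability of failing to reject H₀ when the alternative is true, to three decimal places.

β ≈ 0.104

Noncentrality parameter: δ = d·√(n/2) = 0.50 × √(83/2) = 3.2210
One-sided α = 0.025 → critical value z_{0.025} = 1.960.
Power = P(Z > 1.960 − δ) = Φ(1.261) = 0.8964.
Type II error: β = 1 − power = 1 − 0.8964 = 0.1036.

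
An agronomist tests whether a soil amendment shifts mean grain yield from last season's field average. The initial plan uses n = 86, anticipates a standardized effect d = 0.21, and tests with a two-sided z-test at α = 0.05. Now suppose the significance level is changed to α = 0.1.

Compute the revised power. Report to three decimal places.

δ = d·√n = 0.21 × √86 = 1.9475 (unchanged). New critical value: z_{0.05} = 1.645.
Revised power = Φ(δ − 1.645) + Φ(−δ − 1.645) = Φ(0.303) + Φ(-3.592) = 0.6189 + 0.0002 = 0.6191.

Power ≈ 0.619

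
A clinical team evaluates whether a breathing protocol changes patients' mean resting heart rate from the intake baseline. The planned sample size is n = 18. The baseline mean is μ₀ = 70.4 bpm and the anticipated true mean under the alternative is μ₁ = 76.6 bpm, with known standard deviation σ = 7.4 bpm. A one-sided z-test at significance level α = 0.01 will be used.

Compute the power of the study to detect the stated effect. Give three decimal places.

Standardized effect: d = |μ₁ − μ₀| / σ = |76.6 − 70.4| / 7.4 = 0.8378
Noncentrality parameter: δ = d·√n = 0.8378 × √18 = 3.5546
Critical value for a one-sided test at α = 0.01: z_α = 2.326.
Power = Φ(δ − 2.326) = Φ(1.228) = 0.8903.

Power ≈ 0.890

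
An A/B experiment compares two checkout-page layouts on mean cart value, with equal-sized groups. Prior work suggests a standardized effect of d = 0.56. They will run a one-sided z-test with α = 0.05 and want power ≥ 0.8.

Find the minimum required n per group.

n = 40 per group

For power 0.8 need Φ(δ − z_{0.05}) = 0.8, so δ = z_{0.05} + z_{0.20} = 1.645 + 0.842 = 2.486.
δ = d·√(n/2) ⇒ n = 2(δ/d)² = 2 × (2.486 / 0.56)² = 39.43.
Round up to the next whole unit.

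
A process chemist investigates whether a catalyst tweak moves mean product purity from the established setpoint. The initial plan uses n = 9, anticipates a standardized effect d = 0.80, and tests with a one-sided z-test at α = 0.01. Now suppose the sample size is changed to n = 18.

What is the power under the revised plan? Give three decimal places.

With n = 18: δ = d·√n = 0.80 × √18 = 3.3941. Critical value z_{0.01} = 2.326.
Revised power = Φ(δ − 2.326) = Φ(1.068) = 0.8572.

Power ≈ 0.857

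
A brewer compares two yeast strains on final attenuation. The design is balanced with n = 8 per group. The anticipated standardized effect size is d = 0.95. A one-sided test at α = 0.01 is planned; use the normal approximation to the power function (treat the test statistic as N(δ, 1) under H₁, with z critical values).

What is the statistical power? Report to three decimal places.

Noncentrality parameter: δ = d·√(n/2) = 0.95 × √(8/2) = 1.9000
One-sided α = 0.01 → critical value z_{0.01} = 2.326.
Power = P(Z > 2.326 − δ) = Φ(-0.426) = 0.3349.

Power ≈ 0.335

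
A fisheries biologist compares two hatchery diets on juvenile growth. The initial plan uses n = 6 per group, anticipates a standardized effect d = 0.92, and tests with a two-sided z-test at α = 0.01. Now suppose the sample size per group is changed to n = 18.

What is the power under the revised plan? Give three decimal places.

With n = 18 per group: δ = d·√(n/2) = 0.92 × √(18/2) = 2.7600. Critical value z_{0.005} = 2.576.
Revised power = Φ(δ − 2.576) + Φ(−δ − 2.576) = Φ(0.184) + Φ(-5.336) = 0.5731 + 0.0000 = 0.5731.

Power ≈ 0.573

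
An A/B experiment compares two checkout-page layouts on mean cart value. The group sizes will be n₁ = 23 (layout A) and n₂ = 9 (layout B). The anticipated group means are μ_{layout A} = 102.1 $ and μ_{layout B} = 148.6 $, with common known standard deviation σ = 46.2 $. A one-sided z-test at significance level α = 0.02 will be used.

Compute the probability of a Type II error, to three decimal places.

Standardized effect: d = |μ_{layout A} − μ_{layout B}| / σ = |102.1 − 148.6| / 46.2 = 1.0065
Noncentrality parameter: δ = d / √(1/n₁ + 1/n₂) = 1.0065 / √(1/23 + 1/9) = 2.5599
Critical value for a one-sided test at α = 0.02: z_α = 2.054.
Power = Φ(δ − 2.054) = Φ(0.506) = 0.6936.
Type II error: β = 1 − power = 1 − 0.6936 = 0.3064.

β ≈ 0.306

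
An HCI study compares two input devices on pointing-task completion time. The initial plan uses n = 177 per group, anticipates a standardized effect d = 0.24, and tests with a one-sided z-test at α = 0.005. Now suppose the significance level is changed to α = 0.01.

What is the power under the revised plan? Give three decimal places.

δ = d·√(n/2) = 0.24 × √(177/2) = 2.2578 (unchanged). New critical value: z_{0.01} = 2.326.
Revised power = P(Z > 2.326 − δ) = Φ(-0.069) = 0.4727.

Power ≈ 0.473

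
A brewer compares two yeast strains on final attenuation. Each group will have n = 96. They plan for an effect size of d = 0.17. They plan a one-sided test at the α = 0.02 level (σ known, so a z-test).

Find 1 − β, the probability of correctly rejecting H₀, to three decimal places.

Noncentrality parameter: λ = d·√(n/2) = 0.17 × √(96/2) = 1.1778
Critical value for a one-sided test at α = 0.02: z_α = 2.054.
Power = Φ(λ − 2.054) = Φ(-0.876) = 0.1905.

Power ≈ 0.191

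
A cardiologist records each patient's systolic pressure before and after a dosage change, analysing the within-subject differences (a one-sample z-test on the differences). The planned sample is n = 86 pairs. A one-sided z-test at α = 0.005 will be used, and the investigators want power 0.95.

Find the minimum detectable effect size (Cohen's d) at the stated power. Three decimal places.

Required noncentrality: δ = z_{0.005} + z_{0.05} = 2.576 + 1.645 = 4.221.
δ = d·√n ⇒ d = δ/√n = 4.221/√86 = 0.4551.

d ≈ 0.455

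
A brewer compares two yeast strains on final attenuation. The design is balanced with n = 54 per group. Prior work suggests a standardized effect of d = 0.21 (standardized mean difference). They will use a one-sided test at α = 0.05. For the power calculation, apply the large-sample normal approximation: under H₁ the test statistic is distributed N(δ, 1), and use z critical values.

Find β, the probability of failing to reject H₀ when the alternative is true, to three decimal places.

β ≈ 0.710

Noncentrality parameter: δ = d·√(n/2) = 0.21 × √(54/2) = 1.0912
One-sided α = 0.05 → critical value z_{0.05} = 1.645.
Power = Φ(δ − 1.645) = Φ(-0.554) = 0.2899.
Type II error: β = 1 − power = 1 − 0.2899 = 0.7101.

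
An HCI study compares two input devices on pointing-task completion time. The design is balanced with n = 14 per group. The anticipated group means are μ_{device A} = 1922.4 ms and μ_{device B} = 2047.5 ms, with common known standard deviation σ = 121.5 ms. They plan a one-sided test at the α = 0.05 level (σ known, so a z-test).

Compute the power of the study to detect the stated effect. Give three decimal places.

Standardized effect: d = |μ_{device A} − μ_{device B}| / σ = |1922.4 − 2047.5| / 121.5 = 1.0296
Noncentrality parameter: δ = d·√(n/2) = 1.0296 × √(14/2) = 2.7241
Critical value for a one-sided test at α = 0.05: z_α = 1.645.
Power = Φ(δ − 1.645) = Φ(1.079) = 0.8598.

Power ≈ 0.860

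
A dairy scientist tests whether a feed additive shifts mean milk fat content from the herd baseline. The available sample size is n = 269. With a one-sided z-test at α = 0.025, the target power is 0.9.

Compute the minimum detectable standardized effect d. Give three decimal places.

d ≈ 0.198

Need Φ(δ − 1.960) = 0.9, so δ = 1.960 + 1.282 = 3.242.
δ = d·√n ⇒ d = δ/√n = 3.242/√269 = 0.1976.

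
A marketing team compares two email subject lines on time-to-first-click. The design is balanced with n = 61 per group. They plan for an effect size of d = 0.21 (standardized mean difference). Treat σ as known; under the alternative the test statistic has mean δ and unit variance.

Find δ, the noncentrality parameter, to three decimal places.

δ ≈ 1.160

The noncentrality parameter scales effect size by the design's sample-size factor: δ = d·√(n/2) = 0.21 × √(61/2) = 1.1598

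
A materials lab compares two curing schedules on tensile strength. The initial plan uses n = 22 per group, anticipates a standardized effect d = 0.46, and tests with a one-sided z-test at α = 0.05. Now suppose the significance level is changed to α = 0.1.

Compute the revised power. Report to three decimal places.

Power ≈ 0.596

δ = d·√(n/2) = 0.46 × √(22/2) = 1.5256 (unchanged). New critical value: z_{0.1} = 1.282.
Revised power = Φ(δ − 1.282) = Φ(0.244) = 0.5964.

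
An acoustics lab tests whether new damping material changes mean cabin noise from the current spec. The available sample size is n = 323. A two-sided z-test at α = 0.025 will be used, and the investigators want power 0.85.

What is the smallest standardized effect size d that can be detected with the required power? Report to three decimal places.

Required noncentrality: δ = z_{0.0125} + z_{0.15} = 2.241 + 1.036 = 3.278.
(Lower-tail contribution to power is negligible for δ > 0.)
δ = d·√n ⇒ d = δ/√n = 3.278/√323 = 0.1824.

d ≈ 0.182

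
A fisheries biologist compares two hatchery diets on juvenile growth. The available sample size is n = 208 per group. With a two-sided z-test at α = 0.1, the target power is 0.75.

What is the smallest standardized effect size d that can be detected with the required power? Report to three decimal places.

Need Φ(δ − 1.645) = 0.75, so δ = 1.645 + 0.674 = 2.319.
(Lower-tail contribution to power is negligible for δ > 0.)
δ = d·√(n/2) ⇒ d = δ/√(n/2) = 2.319/√(208/2) = 0.2274.

d ≈ 0.227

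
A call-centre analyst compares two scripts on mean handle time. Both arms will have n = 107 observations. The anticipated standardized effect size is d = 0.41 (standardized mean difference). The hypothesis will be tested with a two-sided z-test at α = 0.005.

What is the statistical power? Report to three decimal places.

Noncentrality parameter: δ = d·√(n/2) = 0.41 × √(107/2) = 2.9989
Two-sided α = 0.005 → critical value z_{0.0025} = 2.807.
Power = Φ(δ − 2.807) + Φ(−δ − 2.807) = Φ(0.192) + Φ(-5.806) = 0.5761 + 0.0000 = 0.5761.

Power ≈ 0.576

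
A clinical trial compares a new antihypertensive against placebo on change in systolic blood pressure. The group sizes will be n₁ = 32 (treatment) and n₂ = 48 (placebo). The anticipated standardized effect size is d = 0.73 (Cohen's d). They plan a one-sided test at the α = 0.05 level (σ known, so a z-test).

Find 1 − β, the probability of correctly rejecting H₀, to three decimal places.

Power ≈ 0.940

Noncentrality parameter: δ = d / √(1/n₁ + 1/n₂) = 0.73 / √(1/32 + 1/48) = 3.1987
One-sided α = 0.05 → critical value z_{0.05} = 1.645.
Power = P(Z > 1.645 − δ) = Φ(1.554) = 0.9399.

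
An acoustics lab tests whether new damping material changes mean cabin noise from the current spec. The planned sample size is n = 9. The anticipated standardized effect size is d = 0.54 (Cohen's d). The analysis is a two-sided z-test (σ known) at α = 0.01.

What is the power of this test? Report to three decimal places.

Power ≈ 0.170

Noncentrality parameter: δ = d·√n = 0.54 × √9 = 1.6200
Two-sided α = 0.01 → critical value z_{0.005} = 2.576.
Power = Φ(δ − 2.576) + Φ(−δ − 2.576) = Φ(-0.956) + Φ(-4.196) = 0.1696 + 0.0000 = 0.1696.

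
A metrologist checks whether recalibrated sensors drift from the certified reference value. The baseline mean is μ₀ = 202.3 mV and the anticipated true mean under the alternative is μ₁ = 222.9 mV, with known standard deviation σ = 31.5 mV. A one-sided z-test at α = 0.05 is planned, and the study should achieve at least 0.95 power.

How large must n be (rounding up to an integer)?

Standardized effect: d = |μ₁ − μ₀| / σ = |222.9 − 202.3| / 31.5 = 0.6540
Set Φ(δ − 1.645) = 0.95; then δ − 1.645 = Φ⁻¹(0.95) = 1.645, giving δ = 3.290.
δ = d·√n ⇒ n = (δ/d)² = (3.290 / 0.6540)² = 25.30.
Rounding up, n = 26.

n = 26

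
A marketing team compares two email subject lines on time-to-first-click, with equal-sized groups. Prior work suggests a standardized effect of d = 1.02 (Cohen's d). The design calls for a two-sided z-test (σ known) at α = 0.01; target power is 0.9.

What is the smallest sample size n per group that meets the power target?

n = 29 per group

For power 0.9 need Φ(δ − z_{0.005}) = 0.9, so δ = z_{0.005} + z_{0.10} = 2.576 + 1.282 = 3.857.
(The Φ(−δ − z_{α/2}) term is vanishingly small for δ > 0 and is dropped in the standard sample-size formula.)
δ = d·√(n/2) ⇒ n = 2(δ/d)² = 2 × (3.857 / 1.02)² = 28.60.
Rounding up, n = 29 per group.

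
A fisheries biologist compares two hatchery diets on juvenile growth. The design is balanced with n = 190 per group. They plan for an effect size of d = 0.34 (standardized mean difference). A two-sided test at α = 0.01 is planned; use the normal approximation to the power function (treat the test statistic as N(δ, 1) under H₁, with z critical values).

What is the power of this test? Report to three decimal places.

Power ≈ 0.770

Noncentrality parameter: δ = d·√(n/2) = 0.34 × √(190/2) = 3.3139
Two-sided α = 0.01 → critical value z_{0.005} = 2.576.
Power = Φ(δ − 2.576) + Φ(−δ − 2.576) = Φ(0.738) + Φ(-5.890) = 0.7698 + 0.0000 = 0.7698.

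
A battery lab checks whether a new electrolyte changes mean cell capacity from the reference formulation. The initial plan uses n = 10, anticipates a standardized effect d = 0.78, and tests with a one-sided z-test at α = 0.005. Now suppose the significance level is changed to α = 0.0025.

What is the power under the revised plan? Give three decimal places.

δ = d·√n = 0.78 × √10 = 2.4666 (unchanged). New critical value: z_{0.0025} = 2.807.
Revised power = P(Z > 2.807 − δ) = Φ(-0.340) = 0.3668.

Power ≈ 0.367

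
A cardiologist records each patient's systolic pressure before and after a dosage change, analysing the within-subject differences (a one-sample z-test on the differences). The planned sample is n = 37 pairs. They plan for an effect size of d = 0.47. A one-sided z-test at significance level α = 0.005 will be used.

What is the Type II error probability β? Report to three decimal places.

β ≈ 0.389

Noncentrality parameter: δ = d·√n = 0.47 × √37 = 2.8589
Critical value for a one-sided test at α = 0.005: z_α = 2.576.
Power = Φ(δ − 2.576) = Φ(0.283) = 0.6114.
Type II error: β = 1 − power = 1 − 0.6114 = 0.3886.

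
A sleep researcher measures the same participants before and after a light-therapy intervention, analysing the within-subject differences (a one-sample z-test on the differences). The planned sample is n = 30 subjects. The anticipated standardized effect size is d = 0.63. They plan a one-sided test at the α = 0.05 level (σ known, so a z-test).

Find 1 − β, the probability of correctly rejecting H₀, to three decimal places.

Power ≈ 0.965

Noncentrality parameter: δ = d·√n = 0.63 × √30 = 3.4507
One-sided α = 0.05 → critical value z_{0.05} = 1.645.
Power = P(Z > 1.645 − δ) = Φ(1.806) = 0.9645.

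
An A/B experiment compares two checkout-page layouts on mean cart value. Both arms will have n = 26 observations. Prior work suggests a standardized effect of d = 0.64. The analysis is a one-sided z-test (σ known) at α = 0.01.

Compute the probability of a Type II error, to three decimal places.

Noncentrality parameter: δ = d·√(n/2) = 0.64 × √(26/2) = 2.3076
One-sided α = 0.01 → critical value z_{0.01} = 2.326.
Power = Φ(δ − 2.326) = Φ(-0.019) = 0.4925.
Type II error: β = 1 − power = 1 − 0.4925 = 0.5075.

β ≈ 0.507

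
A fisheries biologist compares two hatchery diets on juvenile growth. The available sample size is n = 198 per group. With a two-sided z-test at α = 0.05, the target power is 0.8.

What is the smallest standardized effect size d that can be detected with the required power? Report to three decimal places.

d ≈ 0.282

Need Φ(δ − 1.960) = 0.8, so δ = 1.960 + 0.842 = 2.802.
(Lower-tail contribution to power is negligible for δ > 0.)
δ = d·√(n/2) ⇒ d = δ/√(n/2) = 2.802/√(198/2) = 0.2816.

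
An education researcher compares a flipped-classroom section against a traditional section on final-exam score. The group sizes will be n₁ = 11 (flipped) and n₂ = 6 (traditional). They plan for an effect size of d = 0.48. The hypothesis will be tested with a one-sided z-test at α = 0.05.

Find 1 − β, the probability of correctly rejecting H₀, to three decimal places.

Noncentrality parameter: δ = d / √(1/n₁ + 1/n₂) = 0.48 / √(1/11 + 1/6) = 0.9458
One-sided α = 0.05 → critical value z_{0.05} = 1.645.
Power = Φ(δ − 1.645) = Φ(-0.699) = 0.2423.

Power ≈ 0.242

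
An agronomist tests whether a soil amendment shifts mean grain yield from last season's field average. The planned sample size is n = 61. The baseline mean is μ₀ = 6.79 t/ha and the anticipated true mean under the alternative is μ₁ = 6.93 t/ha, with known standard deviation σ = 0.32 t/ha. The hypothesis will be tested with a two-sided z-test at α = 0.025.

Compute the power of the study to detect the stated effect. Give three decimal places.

Standardized effect: d = |μ₁ − μ₀| / σ = |6.93 − 6.79| / 0.32 = 0.4375
Noncentrality parameter: δ = d·√n = 0.4375 × √61 = 3.4170
Two-sided α = 0.025 → critical value z_{0.0125} = 2.241.
Power = Φ(δ − 2.241) + Φ(−δ − 2.241) = Φ(1.176) + Φ(-5.658) = 0.8801 + 0.0000 = 0.8801.

Power ≈ 0.880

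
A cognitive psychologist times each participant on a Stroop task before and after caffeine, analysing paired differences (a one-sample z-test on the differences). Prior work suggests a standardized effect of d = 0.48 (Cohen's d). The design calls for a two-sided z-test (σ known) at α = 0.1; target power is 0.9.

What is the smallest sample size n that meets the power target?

n = 38

Set Φ(δ − 1.645) = 0.9; then δ − 1.645 = Φ⁻¹(0.9) = 1.282, giving δ = 2.926.
(The Φ(−δ − z_{α/2}) term is vanishingly small for δ > 0 and is dropped in the standard sample-size formula.)
δ = d·√n ⇒ n = (δ/d)² = (2.926 / 0.48)² = 37.17.
Rounding up, n = 38.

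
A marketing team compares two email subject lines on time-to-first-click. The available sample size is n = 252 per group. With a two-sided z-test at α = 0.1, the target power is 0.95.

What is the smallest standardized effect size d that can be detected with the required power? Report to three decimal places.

d ≈ 0.293

Required noncentrality: δ = z_{0.05} + z_{0.05} = 1.645 + 1.645 = 3.290.
(Lower-tail contribution to power is negligible for δ > 0.)
δ = d·√(n/2) ⇒ d = δ/√(n/2) = 3.290/√(252/2) = 0.2931.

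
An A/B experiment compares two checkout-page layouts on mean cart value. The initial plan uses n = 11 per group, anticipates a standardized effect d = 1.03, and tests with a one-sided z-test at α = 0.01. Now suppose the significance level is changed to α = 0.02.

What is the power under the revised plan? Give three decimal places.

Power ≈ 0.641

δ = d·√(n/2) = 1.03 × √(11/2) = 2.4156 (unchanged). New critical value: z_{0.02} = 2.054.
Revised power = Φ(δ − 2.054) = Φ(0.362) = 0.6413.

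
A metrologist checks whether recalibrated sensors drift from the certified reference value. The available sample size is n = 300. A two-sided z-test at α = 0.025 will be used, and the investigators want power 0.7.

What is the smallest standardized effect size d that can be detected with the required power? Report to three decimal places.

Need Φ(δ − 2.241) = 0.7, so δ = 2.241 + 0.524 = 2.766.
(The second rejection-region term Φ(−δ − z_{α/2}) is negligible and dropped.)
δ = d·√n ⇒ d = δ/√n = 2.766/√300 = 0.1597.

d ≈ 0.160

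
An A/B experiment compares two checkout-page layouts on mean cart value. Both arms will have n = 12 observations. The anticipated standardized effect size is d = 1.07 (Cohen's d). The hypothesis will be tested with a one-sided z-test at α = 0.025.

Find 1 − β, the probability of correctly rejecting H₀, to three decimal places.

Power ≈ 0.746

Noncentrality parameter: δ = d·√(n/2) = 1.07 × √(12/2) = 2.6210
One-sided α = 0.025 → critical value z_{0.025} = 1.960.
Power = P(Z > 1.960 − δ) = Φ(0.661) = 0.7457.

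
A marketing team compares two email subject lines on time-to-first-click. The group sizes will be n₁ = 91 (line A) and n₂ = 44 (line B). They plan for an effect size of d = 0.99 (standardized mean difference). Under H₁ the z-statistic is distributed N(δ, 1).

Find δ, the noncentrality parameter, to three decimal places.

The noncentrality parameter scales effect size by the design's sample-size factor: δ = d / √(1/n₁ + 1/n₂) = 0.99 / √(1/91 + 1/44) = 5.3916

δ ≈ 5.392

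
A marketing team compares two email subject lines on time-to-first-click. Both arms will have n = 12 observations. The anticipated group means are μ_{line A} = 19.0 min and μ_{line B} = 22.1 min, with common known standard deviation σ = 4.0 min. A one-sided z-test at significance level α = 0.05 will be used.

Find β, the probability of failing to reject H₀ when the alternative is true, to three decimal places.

β ≈ 0.400

Standardized effect: d = |μ_{line A} − μ_{line B}| / σ = |19.0 − 22.1| / 4.0 = 0.7750
Noncentrality parameter: δ = d·√(n/2) = 0.7750 × √(12/2) = 1.8984
One-sided α = 0.05 → critical value z_{0.05} = 1.645.
Power = Φ(δ − 1.645) = Φ(0.254) = 0.6001.
Type II error: β = 1 − power = 1 − 0.6001 = 0.3999.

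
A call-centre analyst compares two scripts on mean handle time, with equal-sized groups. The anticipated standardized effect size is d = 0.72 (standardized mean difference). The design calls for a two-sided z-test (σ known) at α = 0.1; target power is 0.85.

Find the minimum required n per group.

For power 0.85 need Φ(δ − z_{0.05}) = 0.85, so δ = z_{0.05} + z_{0.15} = 1.645 + 1.036 = 2.681.
(The Φ(−δ − z_{α/2}) term is vanishingly small for δ > 0 and is dropped in the standard sample-size formula.)
δ = d·√(n/2) ⇒ n = 2(δ/d)² = 2 × (2.681 / 0.72)² = 27.74.
Round up to the next whole unit.

n = 28 per group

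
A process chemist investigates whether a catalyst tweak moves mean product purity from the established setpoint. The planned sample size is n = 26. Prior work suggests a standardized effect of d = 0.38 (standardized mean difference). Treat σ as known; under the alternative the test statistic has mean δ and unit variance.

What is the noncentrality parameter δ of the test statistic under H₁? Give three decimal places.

δ ≈ 1.938

The noncentrality parameter scales effect size by the design's sample-size factor: δ = d·√n = 0.38 × √26 = 1.9376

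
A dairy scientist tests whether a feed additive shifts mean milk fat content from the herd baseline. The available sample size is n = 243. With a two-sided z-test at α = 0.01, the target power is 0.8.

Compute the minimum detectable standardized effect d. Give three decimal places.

d ≈ 0.219

Required noncentrality: δ = z_{0.005} + z_{0.20} = 2.576 + 0.842 = 3.417.
(The second rejection-region term Φ(−δ − z_{α/2}) is negligible and dropped.)
δ = d·√n ⇒ d = δ/√n = 3.417/√243 = 0.2192.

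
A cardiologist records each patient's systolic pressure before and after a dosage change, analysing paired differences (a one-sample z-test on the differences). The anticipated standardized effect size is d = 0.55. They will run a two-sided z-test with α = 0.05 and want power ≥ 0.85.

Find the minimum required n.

Set Φ(δ − 1.960) = 0.85; then δ − 1.960 = Φ⁻¹(0.85) = 1.036, giving δ = 2.996.
(For δ > 0 the lower-tail rejection region contributes negligibly to power, so the one-term inversion is standard.)
δ = d·√n ⇒ n = (δ/d)² = (2.996 / 0.55)² = 29.68.
Round up to the next whole unit.

n = 30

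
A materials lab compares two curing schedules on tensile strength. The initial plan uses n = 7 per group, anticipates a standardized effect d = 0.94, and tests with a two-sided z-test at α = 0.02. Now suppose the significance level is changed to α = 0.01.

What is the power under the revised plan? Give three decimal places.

Power ≈ 0.207

δ = d·√(n/2) = 0.94 × √(7/2) = 1.7586 (unchanged). New critical value: z_{0.005} = 2.576.
Revised power = Φ(δ − 2.576) + Φ(−δ − 2.576) = Φ(-0.817) + Φ(-4.334) = 0.2069 + 0.0000 = 0.2069.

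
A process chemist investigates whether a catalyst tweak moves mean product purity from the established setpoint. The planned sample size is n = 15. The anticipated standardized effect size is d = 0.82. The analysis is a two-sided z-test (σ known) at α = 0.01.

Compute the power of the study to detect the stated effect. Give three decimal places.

Noncentrality parameter: δ = d·√n = 0.82 × √15 = 3.1758
Critical value for a two-sided test at α = 0.01: z_{α/2} = 2.576.
Power = Φ(δ − 2.576) + Φ(−δ − 2.576) = Φ(0.600) + Φ(-5.752) = 0.7258 + 0.0000 = 0.7258.

Power ≈ 0.726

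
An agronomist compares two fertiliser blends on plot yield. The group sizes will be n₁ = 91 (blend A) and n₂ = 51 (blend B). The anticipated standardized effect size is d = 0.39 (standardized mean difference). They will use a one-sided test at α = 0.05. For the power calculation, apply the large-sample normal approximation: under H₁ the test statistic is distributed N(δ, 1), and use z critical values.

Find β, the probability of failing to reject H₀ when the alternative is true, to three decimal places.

β ≈ 0.279

Noncentrality parameter: δ = d / √(1/n₁ + 1/n₂) = 0.39 / √(1/91 + 1/51) = 2.2296
Critical value for a one-sided test at α = 0.05: z_α = 1.645.
Power = P(Z > 1.645 − δ) = Φ(0.585) = 0.7206.
Type II error: β = 1 − power = 1 − 0.7206 = 0.2794.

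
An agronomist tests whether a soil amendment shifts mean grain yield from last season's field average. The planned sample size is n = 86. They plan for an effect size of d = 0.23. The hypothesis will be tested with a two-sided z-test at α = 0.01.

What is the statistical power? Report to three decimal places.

Noncentrality parameter: δ = d·√n = 0.23 × √86 = 2.1329
Two-sided α = 0.01 → critical value z_{0.005} = 2.576.
Power = Φ(δ − 2.576) + Φ(−δ − 2.576) = Φ(-0.443) + Φ(-4.709) = 0.3289 + 0.0000 = 0.3289.

Power ≈ 0.329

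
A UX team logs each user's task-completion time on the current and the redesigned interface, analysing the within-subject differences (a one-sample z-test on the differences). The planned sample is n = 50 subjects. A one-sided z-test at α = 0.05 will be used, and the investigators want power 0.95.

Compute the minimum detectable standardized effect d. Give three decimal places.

d ≈ 0.465

Need Φ(δ − 1.645) = 0.95, so δ = 1.645 + 1.645 = 3.290.
δ = d·√n ⇒ d = δ/√n = 3.290/√50 = 0.4652.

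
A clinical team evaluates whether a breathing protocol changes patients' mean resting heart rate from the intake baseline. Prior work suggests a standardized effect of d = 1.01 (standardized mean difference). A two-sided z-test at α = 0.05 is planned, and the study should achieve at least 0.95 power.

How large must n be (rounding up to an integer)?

For power 0.95 need Φ(δ − z_{0.025}) = 0.95, so δ = z_{0.025} + z_{0.05} = 1.960 + 1.645 = 3.605.
(For δ > 0 the lower-tail rejection region contributes negligibly to power, so the one-term inversion is standard.)
δ = d·√n ⇒ n = (δ/d)² = (3.605 / 1.01)² = 12.74.
Rounding up, n = 13.

n = 13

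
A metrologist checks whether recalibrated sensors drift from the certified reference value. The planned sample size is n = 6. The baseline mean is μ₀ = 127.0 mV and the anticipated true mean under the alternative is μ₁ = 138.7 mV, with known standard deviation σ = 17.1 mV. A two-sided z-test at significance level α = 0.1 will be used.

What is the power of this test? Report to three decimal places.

Power ≈ 0.513

Standardized effect: d = |μ₁ − μ₀| / σ = |138.7 − 127.0| / 17.1 = 0.6842
Noncentrality parameter: δ = d·√n = 0.6842 × √6 = 1.6760
Critical value for a two-sided test at α = 0.1: z_{α/2} = 1.645.
Power = Φ(δ − 1.645) + Φ(−δ − 1.645) = Φ(0.031) + Φ(-3.321) = 0.5124 + 0.0004 = 0.5129.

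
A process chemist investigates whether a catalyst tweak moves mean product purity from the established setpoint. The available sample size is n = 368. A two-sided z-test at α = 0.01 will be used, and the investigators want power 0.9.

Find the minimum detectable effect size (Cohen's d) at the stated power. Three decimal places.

Required noncentrality: δ = z_{0.005} + z_{0.10} = 2.576 + 1.282 = 3.857.
(The second rejection-region term Φ(−δ − z_{α/2}) is negligible and dropped.)
δ = d·√n ⇒ d = δ/√n = 3.857/√368 = 0.2011.

d ≈ 0.201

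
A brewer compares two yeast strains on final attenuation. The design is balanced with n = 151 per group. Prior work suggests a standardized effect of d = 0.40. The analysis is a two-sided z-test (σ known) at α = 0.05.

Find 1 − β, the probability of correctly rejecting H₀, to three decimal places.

Power ≈ 0.935

Noncentrality parameter: δ = d·√(n/2) = 0.40 × √(151/2) = 3.4756
Two-sided α = 0.05 → critical value z_{0.025} = 1.960.
Power = Φ(δ − 1.960) + Φ(−δ − 1.960) = Φ(1.516) + Φ(-5.436) = 0.9352 + 0.0000 = 0.9352.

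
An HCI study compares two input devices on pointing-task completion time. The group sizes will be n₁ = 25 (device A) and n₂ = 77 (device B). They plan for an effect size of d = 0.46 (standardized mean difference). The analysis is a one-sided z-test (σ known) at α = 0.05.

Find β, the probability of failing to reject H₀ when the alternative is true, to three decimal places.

Noncentrality parameter: δ = d / √(1/n₁ + 1/n₂) = 0.46 / √(1/25 + 1/77) = 1.9984
One-sided α = 0.05 → critical value z_{0.05} = 1.645.
Power = P(Z > 1.645 − δ) = Φ(0.354) = 0.6381.
Type II error: β = 1 − power = 1 − 0.6381 = 0.3619.

β ≈ 0.362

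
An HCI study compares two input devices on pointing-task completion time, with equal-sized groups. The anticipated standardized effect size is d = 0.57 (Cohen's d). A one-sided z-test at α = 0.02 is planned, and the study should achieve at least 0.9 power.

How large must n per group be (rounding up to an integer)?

n = 69 per group

Set Φ(δ − 2.054) = 0.9; then δ − 2.054 = Φ⁻¹(0.9) = 1.282, giving δ = 3.335.
δ = d·√(n/2) ⇒ n = 2(δ/d)² = 2 × (3.335 / 0.57)² = 68.48.
Round up to the next whole unit.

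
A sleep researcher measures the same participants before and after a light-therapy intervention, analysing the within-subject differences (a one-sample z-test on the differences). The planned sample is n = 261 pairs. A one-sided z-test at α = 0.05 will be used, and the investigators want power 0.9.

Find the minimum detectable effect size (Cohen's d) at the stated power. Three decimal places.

d ≈ 0.181

Need Φ(δ − 1.645) = 0.9, so δ = 1.645 + 1.282 = 2.926.
δ = d·√n ⇒ d = δ/√n = 2.926/√261 = 0.1811.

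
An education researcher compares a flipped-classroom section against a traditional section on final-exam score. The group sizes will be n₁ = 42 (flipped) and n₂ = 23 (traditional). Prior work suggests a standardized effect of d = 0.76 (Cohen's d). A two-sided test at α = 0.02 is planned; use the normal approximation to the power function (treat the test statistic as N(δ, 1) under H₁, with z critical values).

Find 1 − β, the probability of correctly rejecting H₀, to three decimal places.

Noncentrality parameter: δ = d / √(1/n₁ + 1/n₂) = 0.76 / √(1/42 + 1/23) = 2.9299
Critical value for a two-sided test at α = 0.02: z_{α/2} = 2.326.
Power = Φ(δ − 2.326) + Φ(−δ − 2.326) = Φ(0.604) + Φ(-5.256) = 0.7269 + 0.0000 = 0.7269.

Power ≈ 0.727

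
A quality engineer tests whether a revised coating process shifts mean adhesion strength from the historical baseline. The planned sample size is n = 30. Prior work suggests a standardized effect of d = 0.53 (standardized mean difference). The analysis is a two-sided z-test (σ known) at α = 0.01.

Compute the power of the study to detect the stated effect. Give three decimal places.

Noncentrality parameter: δ = d·√n = 0.53 × √30 = 2.9029
Critical value for a two-sided test at α = 0.01: z_{α/2} = 2.576.
Power = Φ(δ − 2.576) + Φ(−δ − 2.576) = Φ(0.327) + Φ(-5.479) = 0.6282 + 0.0000 = 0.6282.

Power ≈ 0.628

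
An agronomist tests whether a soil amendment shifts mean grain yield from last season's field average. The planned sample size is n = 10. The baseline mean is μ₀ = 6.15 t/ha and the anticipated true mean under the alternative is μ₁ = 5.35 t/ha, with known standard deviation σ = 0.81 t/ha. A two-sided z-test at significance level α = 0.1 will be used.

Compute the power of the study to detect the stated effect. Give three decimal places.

Power ≈ 0.930

Standardized effect: d = |μ₁ − μ₀| / σ = |5.35 − 6.15| / 0.81 = 0.9877
Noncentrality parameter: λ = d·√n = 0.9877 × √10 = 3.1232
Two-sided α = 0.1 → critical value z_{0.05} = 1.645.
Power = Φ(λ − 1.645) + Φ(−λ − 1.645) = Φ(1.478) + Φ(-4.768) = 0.9303 + 0.0000 = 0.9303.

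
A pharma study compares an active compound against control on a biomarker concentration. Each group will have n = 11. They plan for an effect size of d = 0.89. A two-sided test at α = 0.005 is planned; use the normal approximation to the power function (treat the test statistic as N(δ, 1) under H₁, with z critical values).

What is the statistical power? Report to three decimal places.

Power ≈ 0.236

Noncentrality parameter: δ = d·√(n/2) = 0.89 × √(11/2) = 2.0872
Two-sided α = 0.005 → critical value z_{0.0025} = 2.807.
Power = Φ(δ − 2.807) + Φ(−δ − 2.807) = Φ(-0.720) + Φ(-4.894) = 0.2358 + 0.0000 = 0.2358.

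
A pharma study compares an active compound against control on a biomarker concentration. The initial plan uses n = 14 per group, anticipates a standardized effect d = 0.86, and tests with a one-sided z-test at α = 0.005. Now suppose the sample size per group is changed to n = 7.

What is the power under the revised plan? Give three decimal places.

Power ≈ 0.167

With n = 7 per group: δ = d·√(n/2) = 0.86 × √(7/2) = 1.6089. Critical value z_{0.005} = 2.576.
Revised power = P(Z > 2.576 − δ) = Φ(-0.967) = 0.1668.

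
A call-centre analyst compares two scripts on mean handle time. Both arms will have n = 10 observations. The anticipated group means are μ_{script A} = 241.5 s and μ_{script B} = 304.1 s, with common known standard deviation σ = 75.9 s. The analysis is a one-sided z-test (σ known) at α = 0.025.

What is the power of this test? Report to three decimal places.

Power ≈ 0.454

Standardized effect: d = |μ_{script A} − μ_{script B}| / σ = |241.5 − 304.1| / 75.9 = 0.8248
Noncentrality parameter: δ = d·√(n/2) = 0.8248 × √(10/2) = 1.8442
Critical value for a one-sided test at α = 0.025: z_α = 1.960.
Power = P(Z > 1.960 − δ) = Φ(-0.116) = 0.4539.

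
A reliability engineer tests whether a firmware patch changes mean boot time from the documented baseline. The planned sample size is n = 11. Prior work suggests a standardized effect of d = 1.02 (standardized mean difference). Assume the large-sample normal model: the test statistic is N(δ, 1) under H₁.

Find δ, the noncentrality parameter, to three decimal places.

δ = d·√n = 1.02 × √11 = 3.3830

δ ≈ 3.383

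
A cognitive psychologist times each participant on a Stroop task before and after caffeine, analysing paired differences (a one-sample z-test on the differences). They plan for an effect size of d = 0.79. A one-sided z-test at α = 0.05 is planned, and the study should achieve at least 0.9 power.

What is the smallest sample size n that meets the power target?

n = 14

Set Φ(δ − 1.645) = 0.9; then δ − 1.645 = Φ⁻¹(0.9) = 1.282, giving δ = 2.926.
δ = d·√n ⇒ n = (δ/d)² = (2.926 / 0.79)² = 13.72.
Rounding up, n = 14.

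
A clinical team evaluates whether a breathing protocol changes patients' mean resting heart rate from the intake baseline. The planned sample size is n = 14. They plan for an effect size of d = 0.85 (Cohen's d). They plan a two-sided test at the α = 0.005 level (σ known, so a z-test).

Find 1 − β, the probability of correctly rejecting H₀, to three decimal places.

Power ≈ 0.646

Noncentrality parameter: λ = d·√n = 0.85 × √14 = 3.1804
Two-sided α = 0.005 → critical value z_{0.0025} = 2.807.
Power = Φ(λ − 2.807) + Φ(−λ − 2.807) = Φ(0.373) + Φ(-5.987) = 0.6456 + 0.0000 = 0.6456.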